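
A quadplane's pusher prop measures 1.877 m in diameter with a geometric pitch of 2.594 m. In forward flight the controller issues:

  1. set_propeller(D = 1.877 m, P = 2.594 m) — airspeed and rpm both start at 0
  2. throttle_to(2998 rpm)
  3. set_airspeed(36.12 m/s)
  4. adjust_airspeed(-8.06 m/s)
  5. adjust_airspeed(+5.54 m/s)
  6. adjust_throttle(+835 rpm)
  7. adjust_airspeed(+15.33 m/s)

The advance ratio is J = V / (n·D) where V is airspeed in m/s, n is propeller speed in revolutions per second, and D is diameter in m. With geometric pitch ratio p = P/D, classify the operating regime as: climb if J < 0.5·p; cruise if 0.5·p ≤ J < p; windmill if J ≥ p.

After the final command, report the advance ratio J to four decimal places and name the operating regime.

set_propeller: D = 1.877 m, P = 2.594 m (p = P/D = 1.381993); state ← (V=0, rpm=0)
throttle_to(2998): rpm ← 2998
set_airspeed(36.12): V ← 36.12 m/s
adjust_airspeed(-8.06): V ← 36.12 -8.06 = 28.06 m/s
adjust_airspeed(+5.54): V ← 28.06 +5.54 = 33.6 m/s
adjust_throttle(+835): rpm ← 2998 +835 = 3833
adjust_airspeed(+15.33): V ← 33.6 +15.33 = 48.93 m/s
final state: V = 48.93 m/s, rpm = 3833 → n = rpm/60 = 63.883333 rev/s
J = V / (n·D) = 48.93 / (63.883333 × 1.877) = 0.408059
regime bands: climb J<0.6910 | cruise [0.6910, 1.3820) | windmill J≥1.3820
J = 0.4081 → climb

J = 0.4081, regime = climb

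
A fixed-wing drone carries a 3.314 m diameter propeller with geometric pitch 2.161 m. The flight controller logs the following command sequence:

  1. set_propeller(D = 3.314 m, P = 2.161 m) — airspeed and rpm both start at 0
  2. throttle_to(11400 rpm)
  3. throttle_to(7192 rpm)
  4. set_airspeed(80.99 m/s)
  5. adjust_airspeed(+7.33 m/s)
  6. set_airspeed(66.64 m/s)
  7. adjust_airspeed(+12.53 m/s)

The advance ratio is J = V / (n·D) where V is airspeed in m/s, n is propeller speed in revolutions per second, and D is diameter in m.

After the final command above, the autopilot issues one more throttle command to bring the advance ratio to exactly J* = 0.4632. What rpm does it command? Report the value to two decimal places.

rpm = 3094.50

set_propeller: D = 3.314 m, P = 2.161 m (p = P/D = 0.652082); state ← (V=0, rpm=0)
throttle_to(11400): rpm ← 11400
throttle_to(7192): rpm ← 7192
set_airspeed(80.99): V ← 80.99 m/s
adjust_airspeed(+7.33): V ← 80.99 +7.33 = 88.32 m/s
set_airspeed(66.64): V ← 66.64 m/s
adjust_airspeed(+12.53): V ← 66.64 +12.53 = 79.17 m/s
final state: V = 79.17 m/s, rpm = 7192 → n = rpm/60 = 119.866667 rev/s
target J* = 0.4632; solve J* = V/(n·D) for n: n = V/(J*·D) = 79.17/(0.4632 × 3.314) = 51.575042 rev/s
rpm = 60·n = 3094.502519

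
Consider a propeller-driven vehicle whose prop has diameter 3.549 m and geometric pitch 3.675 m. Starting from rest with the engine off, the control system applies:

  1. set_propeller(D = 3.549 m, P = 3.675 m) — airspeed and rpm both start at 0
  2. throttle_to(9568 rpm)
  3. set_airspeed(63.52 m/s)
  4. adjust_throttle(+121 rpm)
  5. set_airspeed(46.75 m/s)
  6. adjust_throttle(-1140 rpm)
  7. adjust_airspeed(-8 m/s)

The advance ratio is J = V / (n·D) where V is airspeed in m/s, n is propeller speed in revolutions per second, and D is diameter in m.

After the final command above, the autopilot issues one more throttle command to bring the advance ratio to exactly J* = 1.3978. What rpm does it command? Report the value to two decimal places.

rpm = 468.68

set_propeller: D = 3.549 m, P = 3.675 m (p = P/D = 1.035503); state ← (V=0, rpm=0)
throttle_to(9568): rpm ← 9568
set_airspeed(63.52): V ← 63.52 m/s
adjust_throttle(+121): rpm ← 9568 +121 = 9689
set_airspeed(46.75): V ← 46.75 m/s
adjust_throttle(-1140): rpm ← 9689 -1140 = 8549
adjust_airspeed(-8): V ← 46.75 -8 = 38.75 m/s
final state: V = 38.75 m/s, rpm = 8549 → n = rpm/60 = 142.483333 rev/s
target J* = 1.3978; solve J* = V/(n·D) for n: n = V/(J*·D) = 38.75/(1.3978 × 3.549) = 7.811252 rev/s
rpm = 60·n = 468.675144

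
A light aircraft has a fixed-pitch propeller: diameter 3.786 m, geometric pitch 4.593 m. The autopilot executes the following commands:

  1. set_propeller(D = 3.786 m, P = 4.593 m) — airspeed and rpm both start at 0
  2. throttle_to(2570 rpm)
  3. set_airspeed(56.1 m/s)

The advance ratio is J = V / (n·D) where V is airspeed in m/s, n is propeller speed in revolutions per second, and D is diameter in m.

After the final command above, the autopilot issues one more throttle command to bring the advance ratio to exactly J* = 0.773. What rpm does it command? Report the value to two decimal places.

rpm = 1150.15

set_propeller: D = 3.786 m, P = 4.593 m (p = P/D = 1.213154); state ← (V=0, rpm=0)
throttle_to(2570): rpm ← 2570
set_airspeed(56.1): V ← 56.1 m/s
final state: V = 56.1 m/s, rpm = 2570 → n = rpm/60 = 42.833333 rev/s
target J* = 0.773; solve J* = V/(n·D) for n: n = V/(J*·D) = 56.1/(0.773 × 3.786) = 19.169146 rev/s
rpm = 60·n = 1150.148740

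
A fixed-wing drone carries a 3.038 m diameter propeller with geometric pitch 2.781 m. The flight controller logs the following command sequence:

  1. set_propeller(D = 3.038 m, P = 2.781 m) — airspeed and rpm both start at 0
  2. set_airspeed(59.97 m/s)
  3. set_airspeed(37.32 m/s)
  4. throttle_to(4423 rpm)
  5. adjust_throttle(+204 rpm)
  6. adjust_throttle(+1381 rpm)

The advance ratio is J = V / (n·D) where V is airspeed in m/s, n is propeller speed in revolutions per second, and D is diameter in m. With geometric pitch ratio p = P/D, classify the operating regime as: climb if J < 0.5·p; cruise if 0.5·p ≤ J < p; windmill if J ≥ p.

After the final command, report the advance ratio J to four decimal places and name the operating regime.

J = 0.1227, regime = climb

set_propeller: D = 3.038 m, P = 2.781 m (p = P/D = 0.915405); state ← (V=0, rpm=0)
set_airspeed(59.97): V ← 59.97 m/s
set_airspeed(37.32): V ← 37.32 m/s
throttle_to(4423): rpm ← 4423
adjust_throttle(+204): rpm ← 4423 +204 = 4627
adjust_throttle(+1381): rpm ← 4627 +1381 = 6008
final state: V = 37.32 m/s, rpm = 6008 → n = rpm/60 = 100.133333 rev/s
J = V / (n·D) = 37.32 / (100.133333 × 3.038) = 0.122680
regime bands: climb J<0.4577 | cruise [0.4577, 0.9154) | windmill J≥0.9154
J = 0.1227 → climb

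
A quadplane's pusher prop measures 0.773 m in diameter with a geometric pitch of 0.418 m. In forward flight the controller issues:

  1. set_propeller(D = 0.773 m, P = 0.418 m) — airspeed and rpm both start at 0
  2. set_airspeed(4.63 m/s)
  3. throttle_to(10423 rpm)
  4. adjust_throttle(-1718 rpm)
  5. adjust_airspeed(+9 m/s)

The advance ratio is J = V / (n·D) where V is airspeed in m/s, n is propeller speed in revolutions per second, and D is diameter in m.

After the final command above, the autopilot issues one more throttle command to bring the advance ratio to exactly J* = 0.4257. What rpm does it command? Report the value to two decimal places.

rpm = 2485.21

set_propeller: D = 0.773 m, P = 0.418 m (p = P/D = 0.540750); state ← (V=0, rpm=0)
set_airspeed(4.63): V ← 4.63 m/s
throttle_to(10423): rpm ← 10423
adjust_throttle(-1718): rpm ← 10423 -1718 = 8705
adjust_airspeed(+9): V ← 4.63 +9 = 13.63 m/s
final state: V = 13.63 m/s, rpm = 8705 → n = rpm/60 = 145.083333 rev/s
target J* = 0.4257; solve J* = V/(n·D) for n: n = V/(J*·D) = 13.63/(0.4257 × 0.773) = 41.420250 rev/s
rpm = 60·n = 2485.214977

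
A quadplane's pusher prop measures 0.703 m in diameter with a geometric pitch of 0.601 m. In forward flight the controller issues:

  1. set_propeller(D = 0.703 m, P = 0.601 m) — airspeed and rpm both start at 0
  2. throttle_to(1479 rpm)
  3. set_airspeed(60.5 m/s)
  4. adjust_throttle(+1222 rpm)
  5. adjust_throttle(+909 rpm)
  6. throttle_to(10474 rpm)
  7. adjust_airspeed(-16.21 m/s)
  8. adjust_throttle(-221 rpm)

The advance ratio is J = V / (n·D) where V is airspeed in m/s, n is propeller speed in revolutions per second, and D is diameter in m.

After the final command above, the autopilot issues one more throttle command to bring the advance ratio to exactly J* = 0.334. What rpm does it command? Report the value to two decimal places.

rpm = 11317.62

set_propeller: D = 0.703 m, P = 0.601 m (p = P/D = 0.854908); state ← (V=0, rpm=0)
throttle_to(1479): rpm ← 1479
set_airspeed(60.5): V ← 60.5 m/s
adjust_throttle(+1222): rpm ← 1479 +1222 = 2701
adjust_throttle(+909): rpm ← 2701 +909 = 3610
throttle_to(10474): rpm ← 10474
adjust_airspeed(-16.21): V ← 60.5 -16.21 = 44.29 m/s
adjust_throttle(-221): rpm ← 10474 -221 = 10253
final state: V = 44.29 m/s, rpm = 10253 → n = rpm/60 = 170.883333 rev/s
target J* = 0.334; solve J* = V/(n·D) for n: n = V/(J*·D) = 44.29/(0.334 × 0.703) = 188.627013 rev/s
rpm = 60·n = 11317.620804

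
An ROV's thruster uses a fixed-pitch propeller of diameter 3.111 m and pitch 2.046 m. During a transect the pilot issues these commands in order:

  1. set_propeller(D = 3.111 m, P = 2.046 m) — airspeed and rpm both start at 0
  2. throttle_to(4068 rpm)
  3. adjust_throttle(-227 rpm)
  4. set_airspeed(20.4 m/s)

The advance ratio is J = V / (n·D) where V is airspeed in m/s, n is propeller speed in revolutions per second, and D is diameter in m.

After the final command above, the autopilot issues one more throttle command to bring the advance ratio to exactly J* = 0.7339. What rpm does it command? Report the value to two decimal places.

set_propeller: D = 3.111 m, P = 2.046 m (p = P/D = 0.657666); state ← (V=0, rpm=0)
throttle_to(4068): rpm ← 4068
adjust_throttle(-227): rpm ← 4068 -227 = 3841
set_airspeed(20.4): V ← 20.4 m/s
final state: V = 20.4 m/s, rpm = 3841 → n = rpm/60 = 64.016667 rev/s
target J* = 0.7339; solve J* = V/(n·D) for n: n = V/(J*·D) = 20.4/(0.7339 × 3.111) = 8.934973 rev/s
rpm = 60·n = 536.098410

rpm = 536.10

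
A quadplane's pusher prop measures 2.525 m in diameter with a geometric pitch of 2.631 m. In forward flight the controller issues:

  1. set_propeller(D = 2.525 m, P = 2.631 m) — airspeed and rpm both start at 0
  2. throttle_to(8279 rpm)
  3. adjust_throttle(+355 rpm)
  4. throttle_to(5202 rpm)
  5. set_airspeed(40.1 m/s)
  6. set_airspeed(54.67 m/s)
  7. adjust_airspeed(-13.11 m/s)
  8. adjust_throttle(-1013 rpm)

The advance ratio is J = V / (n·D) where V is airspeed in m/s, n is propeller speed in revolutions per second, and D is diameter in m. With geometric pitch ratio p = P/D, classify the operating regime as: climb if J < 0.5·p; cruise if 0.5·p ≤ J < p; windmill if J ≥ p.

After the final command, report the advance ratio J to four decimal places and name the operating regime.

J = 0.2358, regime = climb

set_propeller: D = 2.525 m, P = 2.631 m (p = P/D = 1.041980); state ← (V=0, rpm=0)
throttle_to(8279): rpm ← 8279
adjust_throttle(+355): rpm ← 8279 +355 = 8634
throttle_to(5202): rpm ← 5202
set_airspeed(40.1): V ← 40.1 m/s
set_airspeed(54.67): V ← 54.67 m/s
adjust_airspeed(-13.11): V ← 54.67 -13.11 = 41.56 m/s
adjust_throttle(-1013): rpm ← 5202 -1013 = 4189
final state: V = 41.56 m/s, rpm = 4189 → n = rpm/60 = 69.816667 rev/s
J = V / (n·D) = 41.56 / (69.816667 × 2.525) = 0.235752
regime bands: climb J<0.5210 | cruise [0.5210, 1.0420) | windmill J≥1.0420
J = 0.2358 → climb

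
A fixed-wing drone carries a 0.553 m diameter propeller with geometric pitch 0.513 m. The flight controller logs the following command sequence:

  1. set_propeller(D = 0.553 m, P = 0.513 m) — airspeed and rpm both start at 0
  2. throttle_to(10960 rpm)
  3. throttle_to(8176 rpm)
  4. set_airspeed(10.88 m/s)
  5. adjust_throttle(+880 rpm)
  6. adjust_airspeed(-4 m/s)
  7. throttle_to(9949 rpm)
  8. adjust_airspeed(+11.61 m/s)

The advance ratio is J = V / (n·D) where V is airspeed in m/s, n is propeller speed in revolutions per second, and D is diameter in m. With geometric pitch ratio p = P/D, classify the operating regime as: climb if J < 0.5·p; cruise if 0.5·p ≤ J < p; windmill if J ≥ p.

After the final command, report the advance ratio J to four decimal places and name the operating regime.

J = 0.2016, regime = climb

set_propeller: D = 0.553 m, P = 0.513 m (p = P/D = 0.927667); state ← (V=0, rpm=0)
throttle_to(10960): rpm ← 10960
throttle_to(8176): rpm ← 8176
set_airspeed(10.88): V ← 10.88 m/s
adjust_throttle(+880): rpm ← 8176 +880 = 9056
adjust_airspeed(-4): V ← 10.88 -4 = 6.88 m/s
throttle_to(9949): rpm ← 9949
adjust_airspeed(+11.61): V ← 6.88 +11.61 = 18.49 m/s
final state: V = 18.49 m/s, rpm = 9949 → n = rpm/60 = 165.816667 rev/s
J = V / (n·D) = 18.49 / (165.816667 × 0.553) = 0.201643
regime bands: climb J<0.4638 | cruise [0.4638, 0.9277) | windmill J≥0.9277
J = 0.2016 → climb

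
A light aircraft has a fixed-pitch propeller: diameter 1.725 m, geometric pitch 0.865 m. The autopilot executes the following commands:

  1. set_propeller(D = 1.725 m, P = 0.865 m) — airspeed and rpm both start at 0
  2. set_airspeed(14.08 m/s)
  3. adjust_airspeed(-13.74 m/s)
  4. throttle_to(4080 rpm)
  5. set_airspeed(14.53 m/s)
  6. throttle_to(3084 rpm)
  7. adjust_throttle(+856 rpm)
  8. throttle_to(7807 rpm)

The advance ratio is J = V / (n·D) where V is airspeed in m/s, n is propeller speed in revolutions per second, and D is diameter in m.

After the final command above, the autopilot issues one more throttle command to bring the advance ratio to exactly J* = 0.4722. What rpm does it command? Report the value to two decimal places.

set_propeller: D = 1.725 m, P = 0.865 m (p = P/D = 0.501449); state ← (V=0, rpm=0)
set_airspeed(14.08): V ← 14.08 m/s
adjust_airspeed(-13.74): V ← 14.08 -13.74 = 0.34 m/s
throttle_to(4080): rpm ← 4080
set_airspeed(14.53): V ← 14.53 m/s
throttle_to(3084): rpm ← 3084
adjust_throttle(+856): rpm ← 3084 +856 = 3940
throttle_to(7807): rpm ← 7807
final state: V = 14.53 m/s, rpm = 7807 → n = rpm/60 = 130.116667 rev/s
target J* = 0.4722; solve J* = V/(n·D) for n: n = V/(J*·D) = 14.53/(0.4722 × 1.725) = 17.838180 rev/s
rpm = 60·n = 1070.290776

rpm = 1070.29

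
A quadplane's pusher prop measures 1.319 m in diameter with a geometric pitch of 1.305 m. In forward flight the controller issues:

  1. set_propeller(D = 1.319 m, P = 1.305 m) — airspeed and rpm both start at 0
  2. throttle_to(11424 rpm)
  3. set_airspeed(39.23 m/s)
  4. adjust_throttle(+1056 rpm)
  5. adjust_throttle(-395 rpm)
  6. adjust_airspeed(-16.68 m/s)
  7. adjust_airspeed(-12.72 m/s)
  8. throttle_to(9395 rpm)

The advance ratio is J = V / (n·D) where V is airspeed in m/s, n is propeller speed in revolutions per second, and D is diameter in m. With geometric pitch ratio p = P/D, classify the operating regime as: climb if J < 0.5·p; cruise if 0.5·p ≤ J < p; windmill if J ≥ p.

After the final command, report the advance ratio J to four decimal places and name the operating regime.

set_propeller: D = 1.319 m, P = 1.305 m (p = P/D = 0.989386); state ← (V=0, rpm=0)
throttle_to(11424): rpm ← 11424
set_airspeed(39.23): V ← 39.23 m/s
adjust_throttle(+1056): rpm ← 11424 +1056 = 12480
adjust_throttle(-395): rpm ← 12480 -395 = 12085
adjust_airspeed(-16.68): V ← 39.23 -16.68 = 22.55 m/s
adjust_airspeed(-12.72): V ← 22.55 -12.72 = 9.83 m/s
throttle_to(9395): rpm ← 9395
final state: V = 9.83 m/s, rpm = 9395 → n = rpm/60 = 156.583333 rev/s
J = V / (n·D) = 9.83 / (156.583333 × 1.319) = 0.047595
regime bands: climb J<0.4947 | cruise [0.4947, 0.9894) | windmill J≥0.9894
J = 0.0476 → climb

J = 0.0476, regime = climb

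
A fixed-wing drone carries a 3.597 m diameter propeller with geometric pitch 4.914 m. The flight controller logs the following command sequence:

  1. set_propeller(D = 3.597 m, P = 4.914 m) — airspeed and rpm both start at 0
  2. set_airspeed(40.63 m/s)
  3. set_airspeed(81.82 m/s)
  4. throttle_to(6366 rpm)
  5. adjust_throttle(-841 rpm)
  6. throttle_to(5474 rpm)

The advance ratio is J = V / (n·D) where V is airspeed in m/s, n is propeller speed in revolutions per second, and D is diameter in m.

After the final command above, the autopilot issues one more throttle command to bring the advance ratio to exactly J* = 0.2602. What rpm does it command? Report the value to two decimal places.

rpm = 5245.21

set_propeller: D = 3.597 m, P = 4.914 m (p = P/D = 1.366138); state ← (V=0, rpm=0)
set_airspeed(40.63): V ← 40.63 m/s
set_airspeed(81.82): V ← 81.82 m/s
throttle_to(6366): rpm ← 6366
adjust_throttle(-841): rpm ← 6366 -841 = 5525
throttle_to(5474): rpm ← 5474
final state: V = 81.82 m/s, rpm = 5474 → n = rpm/60 = 91.233333 rev/s
target J* = 0.2602; solve J* = V/(n·D) for n: n = V/(J*·D) = 81.82/(0.2602 × 3.597) = 87.420190 rev/s
rpm = 60·n = 5245.211389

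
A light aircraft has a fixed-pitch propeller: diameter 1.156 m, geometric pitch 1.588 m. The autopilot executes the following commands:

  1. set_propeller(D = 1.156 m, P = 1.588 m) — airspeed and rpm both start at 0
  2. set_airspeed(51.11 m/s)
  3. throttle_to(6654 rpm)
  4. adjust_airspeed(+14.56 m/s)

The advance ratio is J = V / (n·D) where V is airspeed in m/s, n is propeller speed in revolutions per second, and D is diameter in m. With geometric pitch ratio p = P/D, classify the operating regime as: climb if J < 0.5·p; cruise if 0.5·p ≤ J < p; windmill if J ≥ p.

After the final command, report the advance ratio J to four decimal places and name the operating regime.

J = 0.5122, regime = climb

set_propeller: D = 1.156 m, P = 1.588 m (p = P/D = 1.373702); state ← (V=0, rpm=0)
set_airspeed(51.11): V ← 51.11 m/s
throttle_to(6654): rpm ← 6654
adjust_airspeed(+14.56): V ← 51.11 +14.56 = 65.67 m/s
final state: V = 65.67 m/s, rpm = 6654 → n = rpm/60 = 110.900000 rev/s
J = V / (n·D) = 65.67 / (110.900000 × 1.156) = 0.512245
regime bands: climb J<0.6869 | cruise [0.6869, 1.3737) | windmill J≥1.3737
J = 0.5122 → climb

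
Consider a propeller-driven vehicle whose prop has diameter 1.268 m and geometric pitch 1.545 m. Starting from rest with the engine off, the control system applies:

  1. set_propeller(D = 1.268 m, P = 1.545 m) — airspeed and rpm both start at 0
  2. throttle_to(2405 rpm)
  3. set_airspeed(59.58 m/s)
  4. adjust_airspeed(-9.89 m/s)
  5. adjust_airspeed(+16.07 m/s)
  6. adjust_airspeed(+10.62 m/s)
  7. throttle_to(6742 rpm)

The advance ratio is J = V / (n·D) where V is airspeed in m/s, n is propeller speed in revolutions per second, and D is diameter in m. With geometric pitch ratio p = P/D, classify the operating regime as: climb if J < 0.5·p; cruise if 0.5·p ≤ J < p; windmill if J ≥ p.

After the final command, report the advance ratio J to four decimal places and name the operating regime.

set_propeller: D = 1.268 m, P = 1.545 m (p = P/D = 1.218454); state ← (V=0, rpm=0)
throttle_to(2405): rpm ← 2405
set_airspeed(59.58): V ← 59.58 m/s
adjust_airspeed(-9.89): V ← 59.58 -9.89 = 49.69 m/s
adjust_airspeed(+16.07): V ← 49.69 +16.07 = 65.76 m/s
adjust_airspeed(+10.62): V ← 65.76 +10.62 = 76.38 m/s
throttle_to(6742): rpm ← 6742
final state: V = 76.38 m/s, rpm = 6742 → n = rpm/60 = 112.366667 rev/s
J = V / (n·D) = 76.38 / (112.366667 × 1.268) = 0.536072
regime bands: climb J<0.6092 | cruise [0.6092, 1.2185) | windmill J≥1.2185
J = 0.5361 → climb

J = 0.5361, regime = climb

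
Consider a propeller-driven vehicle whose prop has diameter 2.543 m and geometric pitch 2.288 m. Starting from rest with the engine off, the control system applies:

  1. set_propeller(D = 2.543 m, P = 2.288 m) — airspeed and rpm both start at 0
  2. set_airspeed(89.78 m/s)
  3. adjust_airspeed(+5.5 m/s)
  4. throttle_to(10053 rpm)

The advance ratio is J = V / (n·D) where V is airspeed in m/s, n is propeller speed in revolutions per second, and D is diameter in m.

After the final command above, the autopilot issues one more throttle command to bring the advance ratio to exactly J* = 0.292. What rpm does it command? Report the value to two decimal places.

set_propeller: D = 2.543 m, P = 2.288 m (p = P/D = 0.899725); state ← (V=0, rpm=0)
set_airspeed(89.78): V ← 89.78 m/s
adjust_airspeed(+5.5): V ← 89.78 +5.5 = 95.28 m/s
throttle_to(10053): rpm ← 10053
final state: V = 95.28 m/s, rpm = 10053 → n = rpm/60 = 167.550000 rev/s
target J* = 0.292; solve J* = V/(n·D) for n: n = V/(J*·D) = 95.28/(0.292 × 2.543) = 128.313555 rev/s
rpm = 60·n = 7698.813288

rpm = 7698.81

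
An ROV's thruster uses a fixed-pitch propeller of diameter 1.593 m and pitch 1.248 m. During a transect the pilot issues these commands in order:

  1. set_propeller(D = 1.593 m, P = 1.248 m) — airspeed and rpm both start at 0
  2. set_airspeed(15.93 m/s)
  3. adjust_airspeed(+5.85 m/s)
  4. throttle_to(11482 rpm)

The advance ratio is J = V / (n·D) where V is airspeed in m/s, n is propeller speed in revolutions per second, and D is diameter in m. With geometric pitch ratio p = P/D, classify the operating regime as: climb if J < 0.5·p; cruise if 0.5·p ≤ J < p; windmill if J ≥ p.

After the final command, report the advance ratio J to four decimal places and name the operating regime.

J = 0.0714, regime = climb

set_propeller: D = 1.593 m, P = 1.248 m (p = P/D = 0.783427); state ← (V=0, rpm=0)
set_airspeed(15.93): V ← 15.93 m/s
adjust_airspeed(+5.85): V ← 15.93 +5.85 = 21.78 m/s
throttle_to(11482): rpm ← 11482
final state: V = 21.78 m/s, rpm = 11482 → n = rpm/60 = 191.366667 rev/s
J = V / (n·D) = 21.78 / (191.366667 × 1.593) = 0.071446
regime bands: climb J<0.3917 | cruise [0.3917, 0.7834) | windmill J≥0.7834
J = 0.0714 → climb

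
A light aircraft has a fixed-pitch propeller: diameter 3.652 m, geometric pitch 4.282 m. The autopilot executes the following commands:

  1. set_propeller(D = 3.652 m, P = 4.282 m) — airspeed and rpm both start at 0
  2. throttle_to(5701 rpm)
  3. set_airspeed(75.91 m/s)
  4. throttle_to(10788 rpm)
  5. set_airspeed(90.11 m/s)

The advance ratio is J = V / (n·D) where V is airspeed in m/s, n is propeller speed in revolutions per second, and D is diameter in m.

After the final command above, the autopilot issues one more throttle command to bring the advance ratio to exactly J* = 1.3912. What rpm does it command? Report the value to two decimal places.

rpm = 1064.15

set_propeller: D = 3.652 m, P = 4.282 m (p = P/D = 1.172508); state ← (V=0, rpm=0)
throttle_to(5701): rpm ← 5701
set_airspeed(75.91): V ← 75.91 m/s
throttle_to(10788): rpm ← 10788
set_airspeed(90.11): V ← 90.11 m/s
final state: V = 90.11 m/s, rpm = 10788 → n = rpm/60 = 179.800000 rev/s
target J* = 1.3912; solve J* = V/(n·D) for n: n = V/(J*·D) = 90.11/(1.3912 × 3.652) = 17.735876 rev/s
rpm = 60·n = 1064.152580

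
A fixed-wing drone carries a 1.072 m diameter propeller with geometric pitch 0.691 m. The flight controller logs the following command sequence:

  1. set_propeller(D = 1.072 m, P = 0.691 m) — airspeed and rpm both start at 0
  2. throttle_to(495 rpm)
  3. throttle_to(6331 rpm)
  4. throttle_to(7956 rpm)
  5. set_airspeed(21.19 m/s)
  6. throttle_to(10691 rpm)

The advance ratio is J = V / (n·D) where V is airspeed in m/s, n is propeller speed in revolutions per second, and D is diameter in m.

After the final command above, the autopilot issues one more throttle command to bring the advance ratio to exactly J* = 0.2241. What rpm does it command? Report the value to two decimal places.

set_propeller: D = 1.072 m, P = 0.691 m (p = P/D = 0.644590); state ← (V=0, rpm=0)
throttle_to(495): rpm ← 495
throttle_to(6331): rpm ← 6331
throttle_to(7956): rpm ← 7956
set_airspeed(21.19): V ← 21.19 m/s
throttle_to(10691): rpm ← 10691
final state: V = 21.19 m/s, rpm = 10691 → n = rpm/60 = 178.183333 rev/s
target J* = 0.2241; solve J* = V/(n·D) for n: n = V/(J*·D) = 21.19/(0.2241 × 1.072) = 88.205226 rev/s
rpm = 60·n = 5292.313533

rpm = 5292.31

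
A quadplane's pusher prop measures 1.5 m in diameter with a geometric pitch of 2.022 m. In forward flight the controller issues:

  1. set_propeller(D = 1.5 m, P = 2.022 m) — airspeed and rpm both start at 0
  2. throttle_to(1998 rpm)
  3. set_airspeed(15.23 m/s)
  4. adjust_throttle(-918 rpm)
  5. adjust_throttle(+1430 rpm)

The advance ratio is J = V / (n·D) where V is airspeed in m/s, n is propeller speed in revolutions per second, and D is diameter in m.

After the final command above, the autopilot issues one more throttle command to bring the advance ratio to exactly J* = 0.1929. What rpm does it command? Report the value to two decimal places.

rpm = 3158.11

set_propeller: D = 1.5 m, P = 2.022 m (p = P/D = 1.348000); state ← (V=0, rpm=0)
throttle_to(1998): rpm ← 1998
set_airspeed(15.23): V ← 15.23 m/s
adjust_throttle(-918): rpm ← 1998 -918 = 1080
adjust_throttle(+1430): rpm ← 1080 +1430 = 2510
final state: V = 15.23 m/s, rpm = 2510 → n = rpm/60 = 41.833333 rev/s
target J* = 0.1929; solve J* = V/(n·D) for n: n = V/(J*·D) = 15.23/(0.1929 × 1.5) = 52.635217 rev/s
rpm = 60·n = 3158.113012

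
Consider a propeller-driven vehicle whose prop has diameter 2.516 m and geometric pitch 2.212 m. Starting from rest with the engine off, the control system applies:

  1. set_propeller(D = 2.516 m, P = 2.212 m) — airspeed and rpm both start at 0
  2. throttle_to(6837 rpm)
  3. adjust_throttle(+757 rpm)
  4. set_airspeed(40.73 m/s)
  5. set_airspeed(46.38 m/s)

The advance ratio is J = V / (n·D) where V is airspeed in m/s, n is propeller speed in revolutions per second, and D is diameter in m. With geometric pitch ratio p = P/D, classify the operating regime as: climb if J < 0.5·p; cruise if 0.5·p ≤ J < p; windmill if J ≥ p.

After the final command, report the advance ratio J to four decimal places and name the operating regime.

J = 0.1456, regime = climb

set_propeller: D = 2.516 m, P = 2.212 m (p = P/D = 0.879173); state ← (V=0, rpm=0)
throttle_to(6837): rpm ← 6837
adjust_throttle(+757): rpm ← 6837 +757 = 7594
set_airspeed(40.73): V ← 40.73 m/s
set_airspeed(46.38): V ← 46.38 m/s
final state: V = 46.38 m/s, rpm = 7594 → n = rpm/60 = 126.566667 rev/s
J = V / (n·D) = 46.38 / (126.566667 × 2.516) = 0.145647
regime bands: climb J<0.4396 | cruise [0.4396, 0.8792) | windmill J≥0.8792
J = 0.1456 → climb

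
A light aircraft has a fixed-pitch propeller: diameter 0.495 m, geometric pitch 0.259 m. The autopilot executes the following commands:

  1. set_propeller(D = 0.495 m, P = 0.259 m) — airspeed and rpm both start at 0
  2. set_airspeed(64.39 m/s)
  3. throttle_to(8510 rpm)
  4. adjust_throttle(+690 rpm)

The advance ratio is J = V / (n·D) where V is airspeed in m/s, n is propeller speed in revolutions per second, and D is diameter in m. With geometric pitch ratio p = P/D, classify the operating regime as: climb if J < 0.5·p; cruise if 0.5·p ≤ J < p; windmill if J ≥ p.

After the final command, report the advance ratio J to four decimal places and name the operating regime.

J = 0.8484, regime = windmill

set_propeller: D = 0.495 m, P = 0.259 m (p = P/D = 0.523232); state ← (V=0, rpm=0)
set_airspeed(64.39): V ← 64.39 m/s
throttle_to(8510): rpm ← 8510
adjust_throttle(+690): rpm ← 8510 +690 = 9200
final state: V = 64.39 m/s, rpm = 9200 → n = rpm/60 = 153.333333 rev/s
J = V / (n·D) = 64.39 / (153.333333 × 0.495) = 0.848353
regime bands: climb J<0.2616 | cruise [0.2616, 0.5232) | windmill J≥0.5232
J = 0.8484 → windmill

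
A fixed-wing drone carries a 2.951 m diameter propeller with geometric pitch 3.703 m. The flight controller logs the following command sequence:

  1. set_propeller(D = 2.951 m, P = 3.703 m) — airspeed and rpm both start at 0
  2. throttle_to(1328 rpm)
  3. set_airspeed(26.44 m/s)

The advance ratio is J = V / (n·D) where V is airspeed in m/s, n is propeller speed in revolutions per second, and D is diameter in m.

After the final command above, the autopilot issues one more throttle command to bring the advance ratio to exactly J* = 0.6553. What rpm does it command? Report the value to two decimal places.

rpm = 820.36

set_propeller: D = 2.951 m, P = 3.703 m (p = P/D = 1.254829); state ← (V=0, rpm=0)
throttle_to(1328): rpm ← 1328
set_airspeed(26.44): V ← 26.44 m/s
final state: V = 26.44 m/s, rpm = 1328 → n = rpm/60 = 22.133333 rev/s
target J* = 0.6553; solve J* = V/(n·D) for n: n = V/(J*·D) = 26.44/(0.6553 × 2.951) = 13.672630 rev/s
rpm = 60·n = 820.357823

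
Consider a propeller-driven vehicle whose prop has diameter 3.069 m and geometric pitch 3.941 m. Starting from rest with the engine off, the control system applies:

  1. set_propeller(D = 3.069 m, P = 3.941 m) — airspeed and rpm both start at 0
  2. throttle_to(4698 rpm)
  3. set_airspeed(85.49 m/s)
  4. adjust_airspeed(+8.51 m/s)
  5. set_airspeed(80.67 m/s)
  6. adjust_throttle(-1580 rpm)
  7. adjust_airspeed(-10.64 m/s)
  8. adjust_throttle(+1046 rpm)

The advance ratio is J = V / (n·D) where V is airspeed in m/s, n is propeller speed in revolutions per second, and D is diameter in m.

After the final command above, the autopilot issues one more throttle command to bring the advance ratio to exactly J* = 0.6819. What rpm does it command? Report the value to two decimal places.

set_propeller: D = 3.069 m, P = 3.941 m (p = P/D = 1.284132); state ← (V=0, rpm=0)
throttle_to(4698): rpm ← 4698
set_airspeed(85.49): V ← 85.49 m/s
adjust_airspeed(+8.51): V ← 85.49 +8.51 = 94 m/s
set_airspeed(80.67): V ← 80.67 m/s
adjust_throttle(-1580): rpm ← 4698 -1580 = 3118
adjust_airspeed(-10.64): V ← 80.67 -10.64 = 70.03 m/s
adjust_throttle(+1046): rpm ← 3118 +1046 = 4164
final state: V = 70.03 m/s, rpm = 4164 → n = rpm/60 = 69.400000 rev/s
target J* = 0.6819; solve J* = V/(n·D) for n: n = V/(J*·D) = 70.03/(0.6819 × 3.069) = 33.463129 rev/s
rpm = 60·n = 2007.787739

rpm = 2007.79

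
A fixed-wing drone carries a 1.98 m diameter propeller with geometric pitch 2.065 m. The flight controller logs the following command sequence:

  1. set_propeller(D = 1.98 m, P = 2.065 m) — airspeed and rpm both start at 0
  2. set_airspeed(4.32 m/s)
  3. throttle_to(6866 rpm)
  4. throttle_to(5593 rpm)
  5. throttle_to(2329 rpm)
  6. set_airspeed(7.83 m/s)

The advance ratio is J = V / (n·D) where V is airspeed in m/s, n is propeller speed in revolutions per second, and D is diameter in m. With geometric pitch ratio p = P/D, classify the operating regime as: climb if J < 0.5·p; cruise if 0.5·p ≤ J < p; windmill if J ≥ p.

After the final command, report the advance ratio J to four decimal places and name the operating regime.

set_propeller: D = 1.98 m, P = 2.065 m (p = P/D = 1.042929); state ← (V=0, rpm=0)
set_airspeed(4.32): V ← 4.32 m/s
throttle_to(6866): rpm ← 6866
throttle_to(5593): rpm ← 5593
throttle_to(2329): rpm ← 2329
set_airspeed(7.83): V ← 7.83 m/s
final state: V = 7.83 m/s, rpm = 2329 → n = rpm/60 = 38.816667 rev/s
J = V / (n·D) = 7.83 / (38.816667 × 1.98) = 0.101878
regime bands: climb J<0.5215 | cruise [0.5215, 1.0429) | windmill J≥1.0429
J = 0.1019 → climb

J = 0.1019, regime = climb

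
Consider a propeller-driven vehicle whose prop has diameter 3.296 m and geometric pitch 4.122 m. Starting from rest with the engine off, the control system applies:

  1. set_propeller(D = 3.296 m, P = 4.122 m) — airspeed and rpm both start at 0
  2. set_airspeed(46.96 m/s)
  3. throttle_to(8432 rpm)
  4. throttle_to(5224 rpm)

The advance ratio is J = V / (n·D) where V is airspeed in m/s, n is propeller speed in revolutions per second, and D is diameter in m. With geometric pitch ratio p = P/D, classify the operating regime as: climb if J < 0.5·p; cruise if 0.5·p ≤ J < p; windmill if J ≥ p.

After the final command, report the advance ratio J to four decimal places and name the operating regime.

J = 0.1636, regime = climb

set_propeller: D = 3.296 m, P = 4.122 m (p = P/D = 1.250607); state ← (V=0, rpm=0)
set_airspeed(46.96): V ← 46.96 m/s
throttle_to(8432): rpm ← 8432
throttle_to(5224): rpm ← 5224
final state: V = 46.96 m/s, rpm = 5224 → n = rpm/60 = 87.066667 rev/s
J = V / (n·D) = 46.96 / (87.066667 × 3.296) = 0.163640
regime bands: climb J<0.6253 | cruise [0.6253, 1.2506) | windmill J≥1.2506
J = 0.1636 → climb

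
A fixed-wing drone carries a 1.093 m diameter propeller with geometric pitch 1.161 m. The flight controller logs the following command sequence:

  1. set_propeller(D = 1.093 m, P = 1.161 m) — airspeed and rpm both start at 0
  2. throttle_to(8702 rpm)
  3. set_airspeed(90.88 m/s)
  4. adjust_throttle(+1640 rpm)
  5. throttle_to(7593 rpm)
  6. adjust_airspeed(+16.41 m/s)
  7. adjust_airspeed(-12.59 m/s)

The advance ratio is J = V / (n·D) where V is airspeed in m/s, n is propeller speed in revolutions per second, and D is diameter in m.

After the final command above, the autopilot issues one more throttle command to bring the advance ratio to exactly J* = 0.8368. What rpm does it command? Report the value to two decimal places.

set_propeller: D = 1.093 m, P = 1.161 m (p = P/D = 1.062214); state ← (V=0, rpm=0)
throttle_to(8702): rpm ← 8702
set_airspeed(90.88): V ← 90.88 m/s
adjust_throttle(+1640): rpm ← 8702 +1640 = 10342
throttle_to(7593): rpm ← 7593
adjust_airspeed(+16.41): V ← 90.88 +16.41 = 107.29 m/s
adjust_airspeed(-12.59): V ← 107.29 -12.59 = 94.7 m/s
final state: V = 94.7 m/s, rpm = 7593 → n = rpm/60 = 126.550000 rev/s
target J* = 0.8368; solve J* = V/(n·D) for n: n = V/(J*·D) = 94.7/(0.8368 × 1.093) = 103.539996 rev/s
rpm = 60·n = 6212.399784

rpm = 6212.40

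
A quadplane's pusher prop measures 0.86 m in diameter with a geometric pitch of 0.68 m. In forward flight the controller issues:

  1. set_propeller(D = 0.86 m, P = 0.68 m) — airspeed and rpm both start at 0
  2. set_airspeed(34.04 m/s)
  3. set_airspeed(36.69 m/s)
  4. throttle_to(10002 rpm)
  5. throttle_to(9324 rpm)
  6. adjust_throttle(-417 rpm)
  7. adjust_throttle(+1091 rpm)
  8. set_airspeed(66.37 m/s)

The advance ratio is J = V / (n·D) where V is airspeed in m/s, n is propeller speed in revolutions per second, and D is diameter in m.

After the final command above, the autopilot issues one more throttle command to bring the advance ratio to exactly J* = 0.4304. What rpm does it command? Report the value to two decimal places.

set_propeller: D = 0.86 m, P = 0.68 m (p = P/D = 0.790698); state ← (V=0, rpm=0)
set_airspeed(34.04): V ← 34.04 m/s
set_airspeed(36.69): V ← 36.69 m/s
throttle_to(10002): rpm ← 10002
throttle_to(9324): rpm ← 9324
adjust_throttle(-417): rpm ← 9324 -417 = 8907
adjust_throttle(+1091): rpm ← 8907 +1091 = 9998
set_airspeed(66.37): V ← 66.37 m/s
final state: V = 66.37 m/s, rpm = 9998 → n = rpm/60 = 166.633333 rev/s
target J* = 0.4304; solve J* = V/(n·D) for n: n = V/(J*·D) = 66.37/(0.4304 × 0.86) = 179.308593 rev/s
rpm = 60·n = 10758.515605

rpm = 10758.52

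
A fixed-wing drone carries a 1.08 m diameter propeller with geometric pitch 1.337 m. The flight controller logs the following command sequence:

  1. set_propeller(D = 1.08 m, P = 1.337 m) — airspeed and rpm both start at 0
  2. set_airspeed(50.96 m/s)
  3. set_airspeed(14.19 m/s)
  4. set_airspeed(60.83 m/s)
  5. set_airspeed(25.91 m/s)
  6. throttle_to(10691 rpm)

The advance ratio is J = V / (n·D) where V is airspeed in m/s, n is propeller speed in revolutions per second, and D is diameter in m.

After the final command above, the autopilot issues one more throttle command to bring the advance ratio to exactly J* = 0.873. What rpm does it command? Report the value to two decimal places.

set_propeller: D = 1.08 m, P = 1.337 m (p = P/D = 1.237963); state ← (V=0, rpm=0)
set_airspeed(50.96): V ← 50.96 m/s
set_airspeed(14.19): V ← 14.19 m/s
set_airspeed(60.83): V ← 60.83 m/s
set_airspeed(25.91): V ← 25.91 m/s
throttle_to(10691): rpm ← 10691
final state: V = 25.91 m/s, rpm = 10691 → n = rpm/60 = 178.183333 rev/s
target J* = 0.873; solve J* = V/(n·D) for n: n = V/(J*·D) = 25.91/(0.873 × 1.08) = 27.480803 rev/s
rpm = 60·n = 1648.848161

rpm = 1648.85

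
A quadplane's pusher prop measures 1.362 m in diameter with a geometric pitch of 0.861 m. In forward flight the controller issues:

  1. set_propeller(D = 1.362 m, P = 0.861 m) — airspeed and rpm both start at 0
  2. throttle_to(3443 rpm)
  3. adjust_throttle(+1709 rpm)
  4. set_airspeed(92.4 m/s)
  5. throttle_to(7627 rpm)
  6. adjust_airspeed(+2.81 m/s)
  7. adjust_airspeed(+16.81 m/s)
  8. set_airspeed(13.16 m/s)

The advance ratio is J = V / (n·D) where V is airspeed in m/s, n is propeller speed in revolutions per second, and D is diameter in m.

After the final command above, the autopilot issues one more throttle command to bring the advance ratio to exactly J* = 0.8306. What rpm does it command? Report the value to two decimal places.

rpm = 697.97

set_propeller: D = 1.362 m, P = 0.861 m (p = P/D = 0.632159); state ← (V=0, rpm=0)
throttle_to(3443): rpm ← 3443
adjust_throttle(+1709): rpm ← 3443 +1709 = 5152
set_airspeed(92.4): V ← 92.4 m/s
throttle_to(7627): rpm ← 7627
adjust_airspeed(+2.81): V ← 92.4 +2.81 = 95.21 m/s
adjust_airspeed(+16.81): V ← 95.21 +16.81 = 112.02 m/s
set_airspeed(13.16): V ← 13.16 m/s
final state: V = 13.16 m/s, rpm = 7627 → n = rpm/60 = 127.116667 rev/s
target J* = 0.8306; solve J* = V/(n·D) for n: n = V/(J*·D) = 13.16/(0.8306 × 1.362) = 11.632869 rev/s
rpm = 60·n = 697.972168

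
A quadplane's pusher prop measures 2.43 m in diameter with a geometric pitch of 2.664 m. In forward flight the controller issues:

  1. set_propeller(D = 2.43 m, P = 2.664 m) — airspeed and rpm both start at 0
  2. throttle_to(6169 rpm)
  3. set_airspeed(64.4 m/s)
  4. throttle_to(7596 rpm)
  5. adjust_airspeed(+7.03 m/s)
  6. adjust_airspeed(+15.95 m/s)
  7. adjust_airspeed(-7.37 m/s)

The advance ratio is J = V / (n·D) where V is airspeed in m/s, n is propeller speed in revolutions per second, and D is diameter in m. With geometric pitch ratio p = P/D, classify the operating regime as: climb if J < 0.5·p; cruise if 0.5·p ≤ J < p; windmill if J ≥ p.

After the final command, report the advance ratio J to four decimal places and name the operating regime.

set_propeller: D = 2.43 m, P = 2.664 m (p = P/D = 1.096296); state ← (V=0, rpm=0)
throttle_to(6169): rpm ← 6169
set_airspeed(64.4): V ← 64.4 m/s
throttle_to(7596): rpm ← 7596
adjust_airspeed(+7.03): V ← 64.4 +7.03 = 71.43 m/s
adjust_airspeed(+15.95): V ← 71.43 +15.95 = 87.38 m/s
adjust_airspeed(-7.37): V ← 87.38 -7.37 = 80.01 m/s
final state: V = 80.01 m/s, rpm = 7596 → n = rpm/60 = 126.600000 rev/s
J = V / (n·D) = 80.01 / (126.600000 × 2.43) = 0.260078
regime bands: climb J<0.5481 | cruise [0.5481, 1.0963) | windmill J≥1.0963
J = 0.2601 → climb

J = 0.2601, regime = climb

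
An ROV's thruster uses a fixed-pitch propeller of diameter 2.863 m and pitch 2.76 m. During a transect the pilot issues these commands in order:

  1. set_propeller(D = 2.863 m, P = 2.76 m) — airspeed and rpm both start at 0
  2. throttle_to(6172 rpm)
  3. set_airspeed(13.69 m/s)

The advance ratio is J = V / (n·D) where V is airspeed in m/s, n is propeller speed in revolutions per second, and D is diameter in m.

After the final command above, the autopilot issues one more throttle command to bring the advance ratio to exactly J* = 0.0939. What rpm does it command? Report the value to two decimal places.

set_propeller: D = 2.863 m, P = 2.76 m (p = P/D = 0.964024); state ← (V=0, rpm=0)
throttle_to(6172): rpm ← 6172
set_airspeed(13.69): V ← 13.69 m/s
final state: V = 13.69 m/s, rpm = 6172 → n = rpm/60 = 102.866667 rev/s
target J* = 0.0939; solve J* = V/(n·D) for n: n = V/(J*·D) = 13.69/(0.0939 × 2.863) = 50.923296 rev/s
rpm = 60·n = 3055.397776

rpm = 3055.40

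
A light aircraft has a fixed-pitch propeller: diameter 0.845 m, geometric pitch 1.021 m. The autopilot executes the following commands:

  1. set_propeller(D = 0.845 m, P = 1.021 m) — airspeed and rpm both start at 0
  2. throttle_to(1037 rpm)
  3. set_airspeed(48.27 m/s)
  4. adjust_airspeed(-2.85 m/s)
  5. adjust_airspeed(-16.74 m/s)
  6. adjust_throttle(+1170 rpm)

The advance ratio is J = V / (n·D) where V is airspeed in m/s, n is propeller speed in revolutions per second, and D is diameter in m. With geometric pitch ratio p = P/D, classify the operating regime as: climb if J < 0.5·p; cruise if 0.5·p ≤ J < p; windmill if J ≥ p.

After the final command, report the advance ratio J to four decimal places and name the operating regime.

J = 0.9227, regime = cruise

set_propeller: D = 0.845 m, P = 1.021 m (p = P/D = 1.208284); state ← (V=0, rpm=0)
throttle_to(1037): rpm ← 1037
set_airspeed(48.27): V ← 48.27 m/s
adjust_airspeed(-2.85): V ← 48.27 -2.85 = 45.42 m/s
adjust_airspeed(-16.74): V ← 45.42 -16.74 = 28.68 m/s
adjust_throttle(+1170): rpm ← 1037 +1170 = 2207
final state: V = 28.68 m/s, rpm = 2207 → n = rpm/60 = 36.783333 rev/s
J = V / (n·D) = 28.68 / (36.783333 × 0.845) = 0.922723
regime bands: climb J<0.6041 | cruise [0.6041, 1.2083) | windmill J≥1.2083
J = 0.9227 → cruise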